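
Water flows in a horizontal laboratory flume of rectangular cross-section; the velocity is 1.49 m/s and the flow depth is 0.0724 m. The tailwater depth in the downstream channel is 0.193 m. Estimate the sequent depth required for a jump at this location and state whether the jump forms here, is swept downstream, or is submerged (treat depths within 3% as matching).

Fr₁ = V₁/√(g·y₁) = 1.49/√(9.81×0.0724) = 1.77.
Bélanger equation: y₂/y₁ = ½[√(1 + 8Fr₁²) − 1] = ½[√26.01 − 1] = 2.05.
y₂ = 2.05 × 0.0724 = 0.148 m.
Tailwater y_tw = 0.193 m: y_tw > y₂, so the jump is submerged.

y₂ = 0.148 m; the jump is submerged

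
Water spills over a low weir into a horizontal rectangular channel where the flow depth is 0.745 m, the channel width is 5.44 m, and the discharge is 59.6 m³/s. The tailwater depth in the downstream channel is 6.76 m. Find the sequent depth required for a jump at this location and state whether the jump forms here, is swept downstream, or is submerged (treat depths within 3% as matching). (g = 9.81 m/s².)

y₂ = 5.37 m; the jump is submerged

q = Q/b = 59.6/5.44 = 11.0 m²/s; V₁ = q/y₁ = 14.7 m/s. Fr₁ = V₁/√(g·y₁) = 5.44.
Bélanger equation: y₂/y₁ = ½[√(1 + 8Fr₁²) − 1] = ½[√237.7 − 1] = 7.21.
y₂ = 7.21 × 0.745 = 5.37 m.
Tailwater y_tw = 6.76 m: y_tw > y₂, so the jump is submerged.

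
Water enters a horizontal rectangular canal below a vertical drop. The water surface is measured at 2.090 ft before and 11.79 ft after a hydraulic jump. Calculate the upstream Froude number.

For a rectangular channel the momentum equation gives q² = ½·g·y₁·y₂·(y₁ + y₂) = ½×32.2×2.090×11.79×13.88 = 5506.
q = √5506 = 74.21 ft²/s.
V₁ = q/y₁ = 35.51 ft/s; Fr₁ = V₁/√(g·y₁) = 4.328.

Fr₁ = 4.328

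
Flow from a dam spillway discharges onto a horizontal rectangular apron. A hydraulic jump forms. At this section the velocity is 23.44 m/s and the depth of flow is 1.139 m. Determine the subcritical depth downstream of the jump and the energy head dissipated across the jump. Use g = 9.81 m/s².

y₂ = 10.74 m; ΔE = 18.09 m

Fr₁ = V₁/√(g·y₁) = 23.44/√(9.81×1.139) = 7.012.
By Bélanger, y₂/y₁ = ½[√(1 + 8Fr₁²) − 1] = ½[√394.38 − 1] = 9.430.
y₂ = 9.430 × 1.139 = 10.74 m.
q = V₁·y₁ = 23.44 × 1.139 = 26.70 m²/s. V₂ = q/y₂ = 26.70/10.74 = 2.486 m/s. E₁ = y₁ + V₁²/2g = 29.14 m; E₂ = y₂ + V₂²/2g = 11.06 m. ΔE = E₁ − E₂ = 18.09 m.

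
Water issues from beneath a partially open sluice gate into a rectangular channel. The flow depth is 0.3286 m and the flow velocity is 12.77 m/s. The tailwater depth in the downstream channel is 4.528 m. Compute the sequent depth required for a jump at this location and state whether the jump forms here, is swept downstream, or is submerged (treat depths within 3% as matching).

Fr₁ = V₁/√(g·y₁) = 12.77/√(9.81×0.3286) = 7.113.
Bélanger equation: y₂/y₁ = ½[√(1 + 8Fr₁²) − 1] = ½[√405.70 − 1] = 9.571.
y₂ = 9.571 × 0.3286 = 3.145 m.
Tailwater y_tw = 4.528 m: y_tw > y₂, so the jump is submerged.

y₂ = 3.145 m; the jump is submerged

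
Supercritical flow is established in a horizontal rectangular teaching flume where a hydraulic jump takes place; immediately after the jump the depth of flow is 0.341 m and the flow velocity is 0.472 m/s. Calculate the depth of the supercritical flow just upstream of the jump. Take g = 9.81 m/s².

y₁ = 0.0406 m

Fr₂ = V₂/√(g·y₂) = 0.472/√(9.81×0.341) = 0.258.
Since the conjugate-depth ratio holds either way, y₁/y₂ = ½[√(1 + 8Fr₂²) − 1] = ½[√1.533 − 1] = 0.119.
y₁ = 0.119 × 0.341 = 0.0406 m.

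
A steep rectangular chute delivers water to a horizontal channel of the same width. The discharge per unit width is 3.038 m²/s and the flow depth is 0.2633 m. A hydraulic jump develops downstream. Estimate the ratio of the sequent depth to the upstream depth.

V₁ = q/y₁ = 3.038/0.2633 = 11.54 m/s. Fr₁ = V₁/√(g·y₁) = 11.54/√(9.81×0.2633) = 7.179.
Sequent-depth ratio: y₂/y₁ = ½[√(1 + 8Fr₁²) − 1] = ½[√413.33 − 1] = 9.665.

y₂/y₁ = 9.665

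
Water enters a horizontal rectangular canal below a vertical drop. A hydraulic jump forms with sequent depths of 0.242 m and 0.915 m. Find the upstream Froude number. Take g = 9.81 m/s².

Fr₁ = 3.01

For a rectangular channel the momentum equation gives q² = ½·g·y₁·y₂·(y₁ + y₂) = ½×9.81×0.242×0.915×1.16 = 1.26.
q = √1.26 = 1.12 m²/s.
V₁ = q/y₁ = 4.63 m/s; Fr₁ = V₁/√(g·y₁) = 3.01.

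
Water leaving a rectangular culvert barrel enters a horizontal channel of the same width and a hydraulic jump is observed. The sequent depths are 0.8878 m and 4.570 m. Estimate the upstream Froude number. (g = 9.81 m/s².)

Fr₁ = 3.978

For a rectangular channel the momentum equation gives q² = ½·g·y₁·y₂·(y₁ + y₂) = ½×9.81×0.8878×4.570×5.458 = 108.6.
q = √108.6 = 10.42 m²/s.
V₁ = q/y₁ = 11.74 m/s; Fr₁ = V₁/√(g·y₁) = 3.978.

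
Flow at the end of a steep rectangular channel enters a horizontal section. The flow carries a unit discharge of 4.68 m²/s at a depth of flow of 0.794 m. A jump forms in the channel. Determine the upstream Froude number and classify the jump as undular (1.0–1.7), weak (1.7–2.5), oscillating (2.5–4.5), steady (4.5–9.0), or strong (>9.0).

V₁ = q/y₁ = 4.68/0.794 = 5.89 m/s. Fr₁ = V₁/√(g·y₁) = 5.89/√(9.81×0.794) = 2.11.
Fr₁ = 2.11 lies in the weak range.

Fr₁ = 2.11; weak jump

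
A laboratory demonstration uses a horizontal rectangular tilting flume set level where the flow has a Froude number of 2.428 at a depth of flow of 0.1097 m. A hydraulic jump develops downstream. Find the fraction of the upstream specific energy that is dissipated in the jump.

Fr₁ = 2.428 (given).
Bélanger equation: y₂/y₁ = ½[√(1 + 8Fr₁²) − 1] = ½[√48.161 − 1] = 2.970.
y₂ = 2.970 × 0.1097 = 0.3258 m.
E₁ = y₁(1 + Fr₁²/2) = 0.1097×(1 + 2.428²/2) = 0.4331 m. ΔE = (y₂ − y₁)³/(4y₁y₂) = 0.07059 m. ΔE/E₁ = 0.07059/0.4331 = 0.163.

ΔE/E₁ = 0.163 (16.3%)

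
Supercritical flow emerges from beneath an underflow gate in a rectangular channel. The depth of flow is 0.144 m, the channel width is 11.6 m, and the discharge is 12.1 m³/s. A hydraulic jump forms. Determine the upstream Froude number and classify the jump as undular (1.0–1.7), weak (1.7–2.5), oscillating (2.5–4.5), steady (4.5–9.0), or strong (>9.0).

q = Q/b = 12.1/11.6 = 1.04 m²/s; V₁ = q/y₁ = 7.24 m/s. Fr₁ = V₁/√(g·y₁) = 6.09.
Fr₁ = 6.09 lies in the steady range.

Fr₁ = 6.09; steady jump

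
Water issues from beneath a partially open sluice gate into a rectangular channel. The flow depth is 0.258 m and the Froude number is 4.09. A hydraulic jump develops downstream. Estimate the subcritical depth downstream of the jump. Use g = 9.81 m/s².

Fr₁ = 4.09 (given).
Sequent-depth ratio: y₂/y₁ = ½[√(1 + 8Fr₁²) − 1] = ½[√134.8 − 1] = 5.31.
y₂ = 5.31 × 0.258 = 1.37 m.

y₂ = 1.37 m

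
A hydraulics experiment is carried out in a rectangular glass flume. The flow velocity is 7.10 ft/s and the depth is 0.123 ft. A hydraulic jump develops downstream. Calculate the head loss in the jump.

ΔE = 0.306 ft

Fr₁ = V₁/√(g·y₁) = 7.10/√(32.2×0.123) = 3.57.
By Bélanger, y₂/y₁ = ½[√(1 + 8Fr₁²) − 1] = ½[√102.8 − 1] = 4.57.
y₂ = 4.57 × 0.123 = 0.562 ft.
Head loss: ΔE = (y₂ − y₁)³/(4y₁y₂) = (0.562 − 0.123)³/(4×0.123×0.562) = 0.0847/0.277 = 0.306 ft.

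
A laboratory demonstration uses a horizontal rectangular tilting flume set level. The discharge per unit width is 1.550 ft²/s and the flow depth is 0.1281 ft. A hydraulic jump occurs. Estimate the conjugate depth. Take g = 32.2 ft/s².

V₁ = q/y₁ = 1.550/0.1281 = 12.10 ft/s. Fr₁ = V₁/√(g·y₁) = 12.10/√(32.2×0.1281) = 5.958.
Sequent-depth ratio: y₂/y₁ = ½[√(1 + 8Fr₁²) − 1] = ½[√284.96 − 1] = 7.940.
y₂ = 7.940 × 0.1281 = 1.017 ft.

y₂ = 1.017 ft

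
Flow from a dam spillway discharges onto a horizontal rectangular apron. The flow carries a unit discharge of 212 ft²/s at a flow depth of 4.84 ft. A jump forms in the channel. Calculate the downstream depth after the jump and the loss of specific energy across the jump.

y₂ = 21.7 ft; ΔE = 11.4 ft

V₁ = q/y₁ = 212/4.84 = 43.8 ft/s. Fr₁ = V₁/√(g·y₁) = 43.8/√(32.2×4.84) = 3.51.
Conjugate-depth relation: y₂/y₁ = ½[√(1 + 8Fr₁²) − 1] = ½[√99.48 − 1] = 4.49.
y₂ = 4.49 × 4.84 = 21.7 ft.
Head loss: ΔE = (y₂ − y₁)³/(4y₁y₂) = (21.7 − 4.84)³/(4×4.84×21.7) = 4808/420 = 11.4 ft.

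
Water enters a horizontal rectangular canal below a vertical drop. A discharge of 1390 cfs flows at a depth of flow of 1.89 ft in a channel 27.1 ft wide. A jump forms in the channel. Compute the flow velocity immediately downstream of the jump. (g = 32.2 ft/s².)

q = Q/b = 1390/27.1 = 51.3 ft²/s; V₁ = q/y₁ = 27.1 ft/s. Fr₁ = V₁/√(g·y₁) = 3.48.
Bélanger equation: y₂/y₁ = ½[√(1 + 8Fr₁²) − 1] = ½[√97.81 − 1] = 4.45.
y₂ = 4.45 × 1.89 = 8.40 ft.
V₂ = q/y₂ = 51.3/8.40 = 6.11 ft/s.

V₂ = 6.11 ft/s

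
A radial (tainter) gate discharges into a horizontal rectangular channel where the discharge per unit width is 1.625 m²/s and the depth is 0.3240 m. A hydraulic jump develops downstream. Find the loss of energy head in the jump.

V₁ = q/y₁ = 1.625/0.3240 = 5.015 m/s. Fr₁ = V₁/√(g·y₁) = 5.015/√(9.81×0.3240) = 2.813.
From the momentum equation for a rectangular channel, y₂/y₁ = ½[√(1 + 8Fr₁²) − 1] = ½[√64.313 − 1] = 3.510.
y₂ = 3.510 × 0.3240 = 1.137 m.
V₂ = q/y₂ = 1.625/1.137 = 1.429 m/s. E₁ = y₁ + V₁²/2g = 1.606 m; E₂ = y₂ + V₂²/2g = 1.241 m. ΔE = E₁ − E₂ = 0.3648 m.

ΔE = 0.3648 m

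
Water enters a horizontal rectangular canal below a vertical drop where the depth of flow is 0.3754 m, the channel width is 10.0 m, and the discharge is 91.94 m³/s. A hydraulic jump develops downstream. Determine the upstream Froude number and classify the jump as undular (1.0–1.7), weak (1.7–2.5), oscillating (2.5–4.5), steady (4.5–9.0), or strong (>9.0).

Fr₁ = 12.76; strong jump

q = Q/b = 91.94/10.0 = 9.194 m²/s; V₁ = q/y₁ = 24.49 m/s. Fr₁ = V₁/√(g·y₁) = 12.76.
Fr₁ = 12.76 lies in the strong range.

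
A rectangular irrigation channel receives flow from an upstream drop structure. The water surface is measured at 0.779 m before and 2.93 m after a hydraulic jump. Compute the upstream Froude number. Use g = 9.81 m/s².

For a rectangular channel the momentum equation gives q² = ½·g·y₁·y₂·(y₁ + y₂) = ½×9.81×0.779×2.93×3.71 = 41.5.
q = √41.5 = 6.44 m²/s.
V₁ = q/y₁ = 8.27 m/s; Fr₁ = V₁/√(g·y₁) = 2.99.

Fr₁ = 2.99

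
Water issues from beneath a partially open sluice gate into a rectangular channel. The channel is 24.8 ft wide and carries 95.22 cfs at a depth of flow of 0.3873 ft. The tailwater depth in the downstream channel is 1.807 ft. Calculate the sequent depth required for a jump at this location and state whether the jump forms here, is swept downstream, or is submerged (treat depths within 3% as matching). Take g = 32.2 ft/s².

y₂ = 1.356 ft; the jump is submerged

q = Q/b = 95.22/24.8 = 3.840 ft²/s; V₁ = q/y₁ = 9.914 ft/s. Fr₁ = V₁/√(g·y₁) = 2.807.
Bélanger equation: y₂/y₁ = ½[√(1 + 8Fr₁²) − 1] = ½[√64.044 − 1] = 3.501.
y₂ = 3.501 × 0.3873 = 1.356 ft.
Tailwater y_tw = 1.807 ft: y_tw > y₂, so the jump is submerged.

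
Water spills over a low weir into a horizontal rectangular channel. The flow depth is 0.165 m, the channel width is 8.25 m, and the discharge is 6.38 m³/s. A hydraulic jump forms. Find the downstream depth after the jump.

y₂ = 0.781 m

q = Q/b = 6.38/8.25 = 0.773 m²/s; V₁ = q/y₁ = 4.69 m/s. Fr₁ = V₁/√(g·y₁) = 3.68.
By Bélanger, y₂/y₁ = ½[√(1 + 8Fr₁²) − 1] = ½[√109.6 − 1] = 4.73.
y₂ = 4.73 × 0.165 = 0.781 m.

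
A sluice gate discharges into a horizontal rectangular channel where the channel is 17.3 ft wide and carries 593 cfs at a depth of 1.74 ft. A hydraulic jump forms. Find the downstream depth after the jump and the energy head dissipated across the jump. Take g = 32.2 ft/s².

q = Q/b = 593/17.3 = 34.3 ft²/s; V₁ = q/y₁ = 19.7 ft/s. Fr₁ = V₁/√(g·y₁) = 2.63.
From the momentum equation for a rectangular channel, y₂/y₁ = ½[√(1 + 8Fr₁²) − 1] = ½[√56.41 − 1] = 3.26.
y₂ = 3.26 × 1.74 = 5.66 ft.
Head loss: ΔE = (y₂ − y₁)³/(4y₁y₂) = (5.66 − 1.74)³/(4×1.74×5.66) = 60.4/39.4 = 1.53 ft.

y₂ = 5.66 ft; ΔE = 1.53 ft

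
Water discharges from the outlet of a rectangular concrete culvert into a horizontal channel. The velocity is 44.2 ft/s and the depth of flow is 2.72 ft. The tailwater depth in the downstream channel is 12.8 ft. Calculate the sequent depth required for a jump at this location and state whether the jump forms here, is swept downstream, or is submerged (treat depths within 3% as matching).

y₂ = 16.9 ft; the jump is swept downstream

Fr₁ = V₁/√(g·y₁) = 44.2/√(32.2×2.72) = 4.72.
Conjugate-depth relation: y₂/y₁ = ½[√(1 + 8Fr₁²) − 1] = ½[√179.4 − 1] = 6.20.
y₂ = 6.20 × 2.72 = 16.9 ft.
Tailwater y_tw = 12.8 ft: y_tw < y₂, so the jump is swept downstream.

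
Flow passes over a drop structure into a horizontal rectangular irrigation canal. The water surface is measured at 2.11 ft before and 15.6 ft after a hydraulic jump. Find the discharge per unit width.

q = 96.9 ft²/s

For a rectangular channel the momentum equation gives q² = ½·g·y₁·y₂·(y₁ + y₂) = ½×32.2×2.11×15.6×17.7 = 9385.
q = √9385 = 96.9 ft²/s.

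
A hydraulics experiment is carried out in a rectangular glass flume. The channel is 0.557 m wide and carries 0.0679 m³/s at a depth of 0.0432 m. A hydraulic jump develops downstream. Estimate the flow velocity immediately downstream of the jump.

V₂ = 0.499 m/s

q = Q/b = 0.0679/0.557 = 0.122 m²/s; V₁ = q/y₁ = 2.82 m/s. Fr₁ = V₁/√(g·y₁) = 4.33.
By Bélanger, y₂/y₁ = ½[√(1 + 8Fr₁²) − 1] = ½[√151.3 − 1] = 5.65.
y₂ = 5.65 × 0.0432 = 0.244 m.
V₂ = q/y₂ = 0.122/0.244 = 0.499 m/s.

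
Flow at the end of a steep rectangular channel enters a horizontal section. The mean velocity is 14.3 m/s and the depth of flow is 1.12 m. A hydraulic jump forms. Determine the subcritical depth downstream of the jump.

y₂ = 6.30 m

Fr₁ = V₁/√(g·y₁) = 14.3/√(9.81×1.12) = 4.31.
By Bélanger, y₂/y₁ = ½[√(1 + 8Fr₁²) − 1] = ½[√149.9 − 1] = 5.62.
y₂ = 5.62 × 1.12 = 6.30 m.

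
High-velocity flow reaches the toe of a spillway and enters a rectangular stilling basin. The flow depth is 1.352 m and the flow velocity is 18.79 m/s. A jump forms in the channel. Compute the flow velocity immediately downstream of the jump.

V₂ = 2.758 m/s

Fr₁ = V₁/√(g·y₁) = 18.79/√(9.81×1.352) = 5.159.
Bélanger equation: y₂/y₁ = ½[√(1 + 8Fr₁²) − 1] = ½[√213.96 − 1] = 6.814.
y₂ = 6.814 × 1.352 = 9.212 m.
q = V₁·y₁ = 18.79 × 1.352 = 25.40 m²/s.
V₂ = q/y₂ = 25.40/9.212 = 2.758 m/s.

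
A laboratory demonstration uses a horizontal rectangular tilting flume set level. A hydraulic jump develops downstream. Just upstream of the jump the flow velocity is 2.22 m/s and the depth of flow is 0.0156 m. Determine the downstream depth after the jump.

Fr₁ = V₁/√(g·y₁) = 2.22/√(9.81×0.0156) = 5.67.
By Bélanger, y₂/y₁ = ½[√(1 + 8Fr₁²) − 1] = ½[√258.6 − 1] = 7.54.
y₂ = 7.54 × 0.0156 = 0.118 m.

y₂ = 0.118 m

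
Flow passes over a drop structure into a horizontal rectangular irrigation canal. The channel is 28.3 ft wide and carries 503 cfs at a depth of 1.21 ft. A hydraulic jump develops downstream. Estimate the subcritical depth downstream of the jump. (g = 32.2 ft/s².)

q = Q/b = 503/28.3 = 17.8 ft²/s; V₁ = q/y₁ = 14.7 ft/s. Fr₁ = V₁/√(g·y₁) = 2.35.
By Bélanger, y₂/y₁ = ½[√(1 + 8Fr₁²) − 1] = ½[√45.30 − 1] = 2.87.
y₂ = 2.87 × 1.21 = 3.47 ft.

y₂ = 3.47 ft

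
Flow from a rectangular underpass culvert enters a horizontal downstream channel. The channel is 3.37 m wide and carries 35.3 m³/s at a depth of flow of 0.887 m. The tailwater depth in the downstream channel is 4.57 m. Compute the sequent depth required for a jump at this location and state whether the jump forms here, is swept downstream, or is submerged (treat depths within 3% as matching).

q = Q/b = 35.3/3.37 = 10.5 m²/s; V₁ = q/y₁ = 11.8 m/s. Fr₁ = V₁/√(g·y₁) = 4.00.
Conjugate-depth relation: y₂/y₁ = ½[√(1 + 8Fr₁²) − 1] = ½[√129.2 − 1] = 5.18.
y₂ = 5.18 × 0.887 = 4.60 m.
Tailwater y_tw = 4.57 m: y_tw ≈ y₂, so the jump forms here.

y₂ = 4.60 m; the jump forms here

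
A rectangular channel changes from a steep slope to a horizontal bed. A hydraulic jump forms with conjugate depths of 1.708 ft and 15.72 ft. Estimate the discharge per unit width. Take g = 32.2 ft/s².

q = 86.80 ft²/s

For a rectangular channel the momentum equation gives q² = ½·g·y₁·y₂·(y₁ + y₂) = ½×32.2×1.708×15.72×17.43 = 7534.
q = √7534 = 86.80 ft²/s.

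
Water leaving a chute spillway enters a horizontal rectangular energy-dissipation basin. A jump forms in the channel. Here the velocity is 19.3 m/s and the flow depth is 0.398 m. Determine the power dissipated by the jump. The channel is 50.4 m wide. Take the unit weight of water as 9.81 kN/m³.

P = 53071 kW

Fr₁ = V₁/√(g·y₁) = 19.3/√(9.81×0.398) = 9.77.
Sequent-depth ratio: y₂/y₁ = ½[√(1 + 8Fr₁²) − 1] = ½[√764.2 − 1] = 13.3.
y₂ = 13.3 × 0.398 = 5.30 m.
Head loss: ΔE = (y₂ − y₁)³/(4y₁y₂) = (5.30 − 0.398)³/(4×0.398×5.30) = 118/8.44 = 14.0 m.
q = V₁·y₁ = 19.3 × 0.398 = 7.68 m²/s. Q = q·b = 7.68 × 50.4 = 387 m³/s. P = γ·Q·ΔE = 9.81 × 387 × 14.0 = 53071 kW.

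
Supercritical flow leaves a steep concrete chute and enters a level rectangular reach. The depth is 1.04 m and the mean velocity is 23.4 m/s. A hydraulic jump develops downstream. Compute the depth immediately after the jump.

y₂ = 10.3 m

Fr₁ = V₁/√(g·y₁) = 23.4/√(9.81×1.04) = 7.33.
By Bélanger, y₂/y₁ = ½[√(1 + 8Fr₁²) − 1] = ½[√430.4 − 1] = 9.87.
y₂ = 9.87 × 1.04 = 10.3 m.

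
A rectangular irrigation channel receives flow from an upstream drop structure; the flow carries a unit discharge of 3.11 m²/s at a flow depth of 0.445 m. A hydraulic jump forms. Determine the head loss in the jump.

ΔE = 0.903 m

V₁ = q/y₁ = 3.11/0.445 = 6.99 m/s. Fr₁ = V₁/√(g·y₁) = 6.99/√(9.81×0.445) = 3.34.
Bélanger equation: y₂/y₁ = ½[√(1 + 8Fr₁²) − 1] = ½[√90.51 − 1] = 4.26.
y₂ = 4.26 × 0.445 = 1.89 m.
Head loss: ΔE = (y₂ − y₁)³/(4y₁y₂) = (1.89 − 0.445)³/(4×0.445×1.89) = 3.04/3.37 = 0.903 m.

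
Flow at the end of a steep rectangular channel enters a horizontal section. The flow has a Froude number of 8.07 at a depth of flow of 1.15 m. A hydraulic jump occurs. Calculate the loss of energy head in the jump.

ΔE = 25.7 m

Fr₁ = 8.07 (given).
Bélanger equation: y₂/y₁ = ½[√(1 + 8Fr₁²) − 1] = ½[√522.0 − 1] = 10.9.
y₂ = 10.9 × 1.15 = 12.6 m.
Head loss: ΔE = (y₂ − y₁)³/(4y₁y₂) = (12.6 − 1.15)³/(4×1.15×12.6) = 1486/57.8 = 25.7 m.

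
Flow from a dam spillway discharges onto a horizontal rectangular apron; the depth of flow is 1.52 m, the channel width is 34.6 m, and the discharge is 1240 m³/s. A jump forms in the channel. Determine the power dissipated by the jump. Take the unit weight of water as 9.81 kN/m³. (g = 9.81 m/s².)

q = Q/b = 1240/34.6 = 35.8 m²/s; V₁ = q/y₁ = 23.6 m/s. Fr₁ = V₁/√(g·y₁) = 6.11.
From the momentum equation for a rectangular channel, y₂/y₁ = ½[√(1 + 8Fr₁²) − 1] = ½[√299.3 − 1] = 8.15.
y₂ = 8.15 × 1.52 = 12.4 m.
V₂ = q/y₂ = 35.8/12.4 = 2.89 m/s. E₁ = y₁ + V₁²/2g = 29.9 m; E₂ = y₂ + V₂²/2g = 12.8 m. ΔE = E₁ − E₂ = 17.0 m.
P = γ·Q·ΔE = 9.81 × 1240 × 17.0 = 207282 kW.

P = 207282 kW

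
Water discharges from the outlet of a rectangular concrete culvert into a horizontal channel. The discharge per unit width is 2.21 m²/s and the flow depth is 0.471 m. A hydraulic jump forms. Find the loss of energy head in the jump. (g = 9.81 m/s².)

ΔE = 0.193 m

V₁ = q/y₁ = 2.21/0.471 = 4.69 m/s. Fr₁ = V₁/√(g·y₁) = 4.69/√(9.81×0.471) = 2.18.
Conjugate-depth relation: y₂/y₁ = ½[√(1 + 8Fr₁²) − 1] = ½[√39.12 − 1] = 2.63.
y₂ = 2.63 × 0.471 = 1.24 m.
Head loss: ΔE = (y₂ − y₁)³/(4y₁y₂) = (1.24 − 0.471)³/(4×0.471×1.24) = 0.450/2.33 = 0.193 m.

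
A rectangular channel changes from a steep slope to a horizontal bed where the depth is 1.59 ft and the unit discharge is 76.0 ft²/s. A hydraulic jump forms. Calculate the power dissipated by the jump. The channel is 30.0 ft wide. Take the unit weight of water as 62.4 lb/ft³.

V₁ = q/y₁ = 76.0/1.59 = 47.8 ft/s. Fr₁ = V₁/√(g·y₁) = 47.8/√(32.2×1.59) = 6.68.
Bélanger equation: y₂/y₁ = ½[√(1 + 8Fr₁²) − 1] = ½[√358.0 − 1] = 8.96.
y₂ = 8.96 × 1.59 = 14.2 ft.
V₂ = q/y₂ = 76.0/14.2 = 5.33 ft/s. E₁ = y₁ + V₁²/2g = 37.1 ft; E₂ = y₂ + V₂²/2g = 14.7 ft. ΔE = E₁ − E₂ = 22.4 ft.
Q = q·b = 76.0 × 30.0 = 2280 cfs. P = γ·Q·ΔE/550 = 62.4 × 2280 × 22.4 / 550 = 5789 hp.

P = 5789 hp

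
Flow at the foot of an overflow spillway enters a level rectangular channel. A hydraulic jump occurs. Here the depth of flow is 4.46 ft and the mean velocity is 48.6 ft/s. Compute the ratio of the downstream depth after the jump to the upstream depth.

Fr₁ = V₁/√(g·y₁) = 48.6/√(32.2×4.46) = 4.06.
By Bélanger, y₂/y₁ = ½[√(1 + 8Fr₁²) − 1] = ½[√132.6 − 1] = 5.26.

y₂/y₁ = 5.26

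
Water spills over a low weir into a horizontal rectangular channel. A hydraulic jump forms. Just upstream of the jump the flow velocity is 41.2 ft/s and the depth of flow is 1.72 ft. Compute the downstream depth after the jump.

y₂ = 12.6 ft

Fr₁ = V₁/√(g·y₁) = 41.2/√(32.2×1.72) = 5.54.
Bélanger equation: y₂/y₁ = ½[√(1 + 8Fr₁²) − 1] = ½[√246.2 − 1] = 7.35.
y₂ = 7.35 × 1.72 = 12.6 ft.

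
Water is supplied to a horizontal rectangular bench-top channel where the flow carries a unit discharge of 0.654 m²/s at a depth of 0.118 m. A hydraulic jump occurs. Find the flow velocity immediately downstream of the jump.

V₂ = 0.815 m/s

V₁ = q/y₁ = 0.654/0.118 = 5.54 m/s. Fr₁ = V₁/√(g·y₁) = 5.54/√(9.81×0.118) = 5.15.
From the momentum equation for a rectangular channel, y₂/y₁ = ½[√(1 + 8Fr₁²) − 1] = ½[√213.3 − 1] = 6.80.
y₂ = 6.80 × 0.118 = 0.803 m.
V₂ = q/y₂ = 0.654/0.803 = 0.815 m/s.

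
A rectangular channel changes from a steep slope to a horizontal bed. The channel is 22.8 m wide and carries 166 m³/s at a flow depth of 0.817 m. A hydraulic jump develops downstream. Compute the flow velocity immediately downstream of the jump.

V₂ = 2.24 m/s

q = Q/b = 166/22.8 = 7.28 m²/s; V₁ = q/y₁ = 8.91 m/s. Fr₁ = V₁/√(g·y₁) = 3.15.
By Bélanger, y₂/y₁ = ½[√(1 + 8Fr₁²) − 1] = ½[√80.27 − 1] = 3.98.
y₂ = 3.98 × 0.817 = 3.25 m.
V₂ = q/y₂ = 7.28/3.25 = 2.24 m/s.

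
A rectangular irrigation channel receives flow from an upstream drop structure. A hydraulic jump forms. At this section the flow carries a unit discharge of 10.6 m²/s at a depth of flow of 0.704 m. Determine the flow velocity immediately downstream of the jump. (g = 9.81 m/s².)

V₁ = q/y₁ = 10.6/0.704 = 15.1 m/s. Fr₁ = V₁/√(g·y₁) = 15.1/√(9.81×0.704) = 5.73.
From the momentum equation for a rectangular channel, y₂/y₁ = ½[√(1 + 8Fr₁²) − 1] = ½[√263.6 − 1] = 7.62.
y₂ = 7.62 × 0.704 = 5.36 m.
V₂ = q/y₂ = 10.6/5.36 = 1.98 m/s.

V₂ = 1.98 m/s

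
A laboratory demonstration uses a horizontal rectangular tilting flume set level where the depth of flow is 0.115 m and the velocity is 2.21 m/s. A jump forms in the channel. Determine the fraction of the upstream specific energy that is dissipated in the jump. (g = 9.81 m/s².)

ΔE/E₁ = 0.104 (10.4%)

Fr₁ = V₁/√(g·y₁) = 2.21/√(9.81×0.115) = 2.08.
Bélanger equation: y₂/y₁ = ½[√(1 + 8Fr₁²) − 1] = ½[√35.63 − 1] = 2.48.
y₂ = 2.48 × 0.115 = 0.286 m.
E₁ = y₁ + V₁²/2g = 0.364 m. ΔE = (y₂ − y₁)³/(4y₁y₂) = 0.0379 m. ΔE/E₁ = 0.0379/0.364 = 0.104.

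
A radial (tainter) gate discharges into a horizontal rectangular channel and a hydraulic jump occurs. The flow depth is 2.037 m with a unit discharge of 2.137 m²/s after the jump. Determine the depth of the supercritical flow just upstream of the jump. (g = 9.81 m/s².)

V₂ = q/y₂ = 2.137/2.037 = 1.049 m/s; Fr₂ = V₂/√(g·y₂) = 0.2347.
The Bélanger relation is symmetric: y₁/y₂ = ½[√(1 + 8Fr₂²) − 1] = ½[√1.4406 − 1] = 0.1001.
y₁ = 0.1001 × 2.037 = 0.2040 m.

y₁ = 0.2040 m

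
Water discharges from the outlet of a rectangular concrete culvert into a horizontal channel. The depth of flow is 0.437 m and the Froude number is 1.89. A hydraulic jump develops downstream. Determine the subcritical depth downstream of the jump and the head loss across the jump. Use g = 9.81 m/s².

Fr₁ = 1.89 (given).
By Bélanger, y₂/y₁ = ½[√(1 + 8Fr₁²) − 1] = ½[√29.58 − 1] = 2.22.
y₂ = 2.22 × 0.437 = 0.970 m.
V₁ = Fr₁·√(g·y₁) = 1.89×√(9.81×0.437) = 3.91 m/s; q = V₁·y₁ = 1.71 m²/s. V₂ = q/y₂ = 1.71/0.970 = 1.76 m/s. E₁ = y₁ + V₁²/2g = 1.22 m; E₂ = y₂ + V₂²/2g = 1.13 m. ΔE = E₁ − E₂ = 0.0892 m.

y₂ = 0.970 m; ΔE = 0.0892 m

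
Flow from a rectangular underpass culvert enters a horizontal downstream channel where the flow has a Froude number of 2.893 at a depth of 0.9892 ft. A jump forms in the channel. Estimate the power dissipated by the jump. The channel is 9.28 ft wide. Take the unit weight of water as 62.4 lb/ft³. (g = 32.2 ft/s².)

Fr₁ = 2.893 (given).
Bélanger equation: y₂/y₁ = ½[√(1 + 8Fr₁²) − 1] = ½[√67.956 − 1] = 3.622.
y₂ = 3.622 × 0.9892 = 3.583 ft.
Head loss: ΔE = (y₂ − y₁)³/(4y₁y₂) = (3.583 − 0.9892)³/(4×0.9892×3.583) = 17.44/14.18 = 1.231 ft.
V₁ = Fr₁·√(g·y₁) = 2.893×√(32.2×0.9892) = 16.33 ft/s; q = V₁·y₁ = 16.15 ft²/s. Q = q·b = 16.15 × 9.28 = 149.9 cfs. P = γ·Q·ΔE/550 = 62.4 × 149.9 × 1.231 / 550 = 20.92 hp.

P = 20.92 hp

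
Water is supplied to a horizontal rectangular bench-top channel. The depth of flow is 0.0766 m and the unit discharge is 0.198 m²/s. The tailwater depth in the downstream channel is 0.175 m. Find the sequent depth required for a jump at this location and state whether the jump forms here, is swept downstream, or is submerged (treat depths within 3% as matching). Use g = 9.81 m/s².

y₂ = 0.287 m; the jump is swept downstream

V₁ = q/y₁ = 0.198/0.0766 = 2.58 m/s. Fr₁ = V₁/√(g·y₁) = 2.58/√(9.81×0.0766) = 2.98.
By Bélanger, y₂/y₁ = ½[√(1 + 8Fr₁²) − 1] = ½[√72.13 − 1] = 3.75.
y₂ = 3.75 × 0.0766 = 0.287 m.
Tailwater y_tw = 0.175 m: y_tw < y₂, so the jump is swept downstream.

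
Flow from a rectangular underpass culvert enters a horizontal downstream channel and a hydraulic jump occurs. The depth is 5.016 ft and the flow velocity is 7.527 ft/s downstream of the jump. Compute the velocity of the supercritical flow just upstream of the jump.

Fr₂ = V₂/√(g·y₂) = 7.527/√(32.2×5.016) = 0.5923.
The Bélanger relation is symmetric: y₁/y₂ = ½[√(1 + 8Fr₂²) − 1] = ½[√3.8062 − 1] = 0.4755.
y₁ = 0.4755 × 5.016 = 2.385 ft.
V₁ = q/y₁ = 37.76/2.385 = 15.83 ft/s.

V₁ = 15.83 ft/s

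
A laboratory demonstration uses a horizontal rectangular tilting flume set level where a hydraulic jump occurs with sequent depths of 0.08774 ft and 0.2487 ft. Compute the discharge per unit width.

q = 0.3438 ft²/s

For a rectangular channel the momentum equation gives q² = ½·g·y₁·y₂·(y₁ + y₂) = ½×32.2×0.08774×0.2487×0.3364 = 0.1182.
q = √0.1182 = 0.3438 ft²/s.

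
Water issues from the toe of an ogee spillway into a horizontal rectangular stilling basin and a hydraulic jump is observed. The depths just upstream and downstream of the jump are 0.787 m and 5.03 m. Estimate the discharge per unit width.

For a rectangular channel the momentum equation gives q² = ½·g·y₁·y₂·(y₁ + y₂) = ½×9.81×0.787×5.03×5.82 = 113.
q = √113 = 10.6 m²/s.

q = 10.6 m²/s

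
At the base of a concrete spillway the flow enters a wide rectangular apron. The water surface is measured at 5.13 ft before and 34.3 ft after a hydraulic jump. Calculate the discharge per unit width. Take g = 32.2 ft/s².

For a rectangular channel the momentum equation gives q² = ½·g·y₁·y₂·(y₁ + y₂) = ½×32.2×5.13×34.3×39.4 = 111703.
q = √111703 = 334 ft²/s.

q = 334 ft²/s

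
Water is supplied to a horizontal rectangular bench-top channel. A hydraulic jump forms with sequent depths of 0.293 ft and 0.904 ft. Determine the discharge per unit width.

For a rectangular channel the momentum equation gives q² = ½·g·y₁·y₂·(y₁ + y₂) = ½×32.2×0.293×0.904×1.20 = 5.10.
q = √5.10 = 2.26 ft²/s.

q = 2.26 ft²/s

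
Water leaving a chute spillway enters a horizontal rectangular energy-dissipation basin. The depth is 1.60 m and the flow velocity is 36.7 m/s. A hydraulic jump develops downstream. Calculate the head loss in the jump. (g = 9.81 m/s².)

ΔE = 49.6 m

Fr₁ = V₁/√(g·y₁) = 36.7/√(9.81×1.60) = 9.26.
By Bélanger, y₂/y₁ = ½[√(1 + 8Fr₁²) − 1] = ½[√687.5 − 1] = 12.6.
y₂ = 12.6 × 1.60 = 20.2 m.
q = V₁·y₁ = 36.7 × 1.60 = 58.7 m²/s. V₂ = q/y₂ = 58.7/20.2 = 2.91 m/s. E₁ = y₁ + V₁²/2g = 70.2 m; E₂ = y₂ + V₂²/2g = 20.6 m. ΔE = E₁ − E₂ = 49.6 m.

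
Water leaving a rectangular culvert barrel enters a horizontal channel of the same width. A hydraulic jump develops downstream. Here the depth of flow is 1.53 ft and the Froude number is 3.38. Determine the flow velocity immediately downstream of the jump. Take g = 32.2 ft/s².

Fr₁ = 3.38 (given).
Conjugate-depth relation: y₂/y₁ = ½[√(1 + 8Fr₁²) − 1] = ½[√92.40 − 1] = 4.31.
y₂ = 4.31 × 1.53 = 6.59 ft.
V₁ = Fr₁·√(g·y₁) = 3.38×√(32.2×1.53) = 23.7 ft/s; q = V₁·y₁ = 36.3 ft²/s.
V₂ = q/y₂ = 36.3/6.59 = 5.51 ft/s.

V₂ = 5.51 ft/s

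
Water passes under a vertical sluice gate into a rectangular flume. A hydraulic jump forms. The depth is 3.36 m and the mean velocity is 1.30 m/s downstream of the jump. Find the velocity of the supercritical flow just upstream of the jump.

V₁ = 13.9 m/s

Fr₂ = V₂/√(g·y₂) = 1.30/√(9.81×3.36) = 0.226.
From the momentum equation (using Fr₂), y₁/y₂ = ½[√(1 + 8Fr₂²) − 1] = ½[√1.410 − 1] = 0.0938.
y₁ = 0.0938 × 3.36 = 0.315 m.
V₁ = q/y₁ = 4.37/0.315 = 13.9 m/s.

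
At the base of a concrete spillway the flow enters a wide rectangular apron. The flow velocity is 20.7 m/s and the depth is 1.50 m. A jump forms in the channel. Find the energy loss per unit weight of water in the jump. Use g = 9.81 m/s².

Fr₁ = V₁/√(g·y₁) = 20.7/√(9.81×1.50) = 5.40.
Sequent-depth ratio: y₂/y₁ = ½[√(1 + 8Fr₁²) − 1] = ½[√234.0 − 1] = 7.15.
y₂ = 7.15 × 1.50 = 10.7 m.
q = V₁·y₁ = 20.7 × 1.50 = 31.0 m²/s. V₂ = q/y₂ = 31.0/10.7 = 2.90 m/s. E₁ = y₁ + V₁²/2g = 23.3 m; E₂ = y₂ + V₂²/2g = 11.1 m. ΔE = E₁ − E₂ = 12.2 m.

ΔE = 12.2 m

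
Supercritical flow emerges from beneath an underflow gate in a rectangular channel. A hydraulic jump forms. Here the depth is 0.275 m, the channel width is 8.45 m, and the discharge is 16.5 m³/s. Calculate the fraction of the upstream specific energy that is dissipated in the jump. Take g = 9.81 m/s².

ΔE/E₁ = 0.427 (42.7%)

q = Q/b = 16.5/8.45 = 1.95 m²/s; V₁ = q/y₁ = 7.10 m/s. Fr₁ = V₁/√(g·y₁) = 4.32.
From the momentum equation for a rectangular channel, y₂/y₁ = ½[√(1 + 8Fr₁²) − 1] = ½[√150.5 − 1] = 5.63.
y₂ = 5.63 × 0.275 = 1.55 m.
E₁ = y₁ + V₁²/2g = 2.84 m. ΔE = (y₂ − y₁)³/(4y₁y₂) = 1.21 m. ΔE/E₁ = 1.21/2.84 = 0.427.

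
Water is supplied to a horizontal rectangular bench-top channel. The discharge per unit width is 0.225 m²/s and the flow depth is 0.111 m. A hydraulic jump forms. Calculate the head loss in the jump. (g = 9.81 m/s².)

ΔE = 0.0261 m

V₁ = q/y₁ = 0.225/0.111 = 2.03 m/s. Fr₁ = V₁/√(g·y₁) = 2.03/√(9.81×0.111) = 1.94.
From the momentum equation for a rectangular channel, y₂/y₁ = ½[√(1 + 8Fr₁²) − 1] = ½[√31.19 − 1] = 2.29.
y₂ = 2.29 × 0.111 = 0.254 m.
V₂ = q/y₂ = 0.225/0.254 = 0.884 m/s. E₁ = y₁ + V₁²/2g = 0.320 m; E₂ = y₂ + V₂²/2g = 0.294 m. ΔE = E₁ − E₂ = 0.0261 m.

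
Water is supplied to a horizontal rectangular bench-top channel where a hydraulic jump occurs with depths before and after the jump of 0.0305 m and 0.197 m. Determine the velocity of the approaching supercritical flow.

For a rectangular channel the momentum equation gives q² = ½·g·y₁·y₂·(y₁ + y₂) = ½×9.81×0.0305×0.197×0.228 = 0.00670.
q = √0.00670 = 0.0819 m²/s.
V₁ = q/y₁ = 0.0819/0.0305 = 2.68 m/s.

V₁ = 2.68 m/s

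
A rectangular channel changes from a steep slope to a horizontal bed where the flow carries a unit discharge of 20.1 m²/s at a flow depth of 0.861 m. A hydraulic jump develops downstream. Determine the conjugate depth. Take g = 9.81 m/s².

V₁ = q/y₁ = 20.1/0.861 = 23.3 m/s. Fr₁ = V₁/√(g·y₁) = 23.3/√(9.81×0.861) = 8.03.
Conjugate-depth relation: y₂/y₁ = ½[√(1 + 8Fr₁²) − 1] = ½[√517.2 − 1] = 10.9.
y₂ = 10.9 × 0.861 = 9.36 m.

y₂ = 9.36 m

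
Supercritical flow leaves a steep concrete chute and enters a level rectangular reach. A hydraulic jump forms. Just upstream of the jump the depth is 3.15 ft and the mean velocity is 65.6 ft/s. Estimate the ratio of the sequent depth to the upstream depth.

y₂/y₁ = 8.73

Fr₁ = V₁/√(g·y₁) = 65.6/√(32.2×3.15) = 6.51.
Conjugate-depth relation: y₂/y₁ = ½[√(1 + 8Fr₁²) − 1] = ½[√340.4 − 1] = 8.73.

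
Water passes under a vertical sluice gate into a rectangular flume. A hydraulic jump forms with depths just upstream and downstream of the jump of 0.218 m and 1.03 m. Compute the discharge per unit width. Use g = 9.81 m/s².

q = 1.17 m²/s

For a rectangular channel the momentum equation gives q² = ½·g·y₁·y₂·(y₁ + y₂) = ½×9.81×0.218×1.03×1.25 = 1.37.
q = √1.37 = 1.17 m²/s.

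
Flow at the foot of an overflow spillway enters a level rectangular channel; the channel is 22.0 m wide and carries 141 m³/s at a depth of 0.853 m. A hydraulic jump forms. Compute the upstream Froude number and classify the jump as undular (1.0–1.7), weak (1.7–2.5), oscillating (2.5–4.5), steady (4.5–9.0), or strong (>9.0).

q = Q/b = 141/22.0 = 6.41 m²/s; V₁ = q/y₁ = 7.51 m/s. Fr₁ = V₁/√(g·y₁) = 2.60.
Fr₁ = 2.60 lies in the oscillating range.

Fr₁ = 2.60; oscillating jump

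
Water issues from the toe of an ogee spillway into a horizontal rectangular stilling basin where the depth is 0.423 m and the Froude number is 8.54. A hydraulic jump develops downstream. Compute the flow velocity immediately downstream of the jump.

Fr₁ = 8.54 (given).
Sequent-depth ratio: y₂/y₁ = ½[√(1 + 8Fr₁²) − 1] = ½[√584.5 − 1] = 11.6.
y₂ = 11.6 × 0.423 = 4.90 m.
V₁ = Fr₁·√(g·y₁) = 8.54×√(9.81×0.423) = 17.4 m/s; q = V₁·y₁ = 7.36 m²/s.
V₂ = q/y₂ = 7.36/4.90 = 1.50 m/s.

V₂ = 1.50 m/s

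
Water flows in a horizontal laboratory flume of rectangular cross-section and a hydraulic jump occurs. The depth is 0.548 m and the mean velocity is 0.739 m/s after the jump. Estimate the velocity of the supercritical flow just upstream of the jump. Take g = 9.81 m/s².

Fr₂ = V₂/√(g·y₂) = 0.739/√(9.81×0.548) = 0.319.
The Bélanger relation is symmetric: y₁/y₂ = ½[√(1 + 8Fr₂²) − 1] = ½[√1.813 − 1] = 0.173.
y₁ = 0.173 × 0.548 = 0.0949 m.
V₁ = q/y₁ = 0.405/0.0949 = 4.27 m/s.

V₁ = 4.27 m/s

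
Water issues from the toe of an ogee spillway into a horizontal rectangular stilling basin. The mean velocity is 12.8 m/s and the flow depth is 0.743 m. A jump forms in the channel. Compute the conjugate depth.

y₂ = 4.62 m

Fr₁ = V₁/√(g·y₁) = 12.8/√(9.81×0.743) = 4.74.
Sequent-depth ratio: y₂/y₁ = ½[√(1 + 8Fr₁²) − 1] = ½[√180.8 − 1] = 6.22.
y₂ = 6.22 × 0.743 = 4.62 m.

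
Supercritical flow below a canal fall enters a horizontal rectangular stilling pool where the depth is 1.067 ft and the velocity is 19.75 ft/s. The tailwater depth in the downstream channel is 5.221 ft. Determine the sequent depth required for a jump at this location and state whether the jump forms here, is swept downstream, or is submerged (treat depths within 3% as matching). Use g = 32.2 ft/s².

y₂ = 4.579 ft; the jump is submerged

Fr₁ = V₁/√(g·y₁) = 19.75/√(32.2×1.067) = 3.369.
Bélanger equation: y₂/y₁ = ½[√(1 + 8Fr₁²) − 1] = ½[√91.825 − 1] = 4.291.
y₂ = 4.291 × 1.067 = 4.579 ft.
Tailwater y_tw = 5.221 ft: y_tw > y₂, so the jump is submerged.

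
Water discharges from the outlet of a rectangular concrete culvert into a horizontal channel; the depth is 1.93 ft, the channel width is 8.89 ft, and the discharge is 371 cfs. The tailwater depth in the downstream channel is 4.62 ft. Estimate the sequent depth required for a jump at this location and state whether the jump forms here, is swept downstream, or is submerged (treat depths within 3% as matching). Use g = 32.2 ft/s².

y₂ = 6.58 ft; the jump is swept downstream

q = Q/b = 371/8.89 = 41.7 ft²/s; V₁ = q/y₁ = 21.6 ft/s. Fr₁ = V₁/√(g·y₁) = 2.74.
Sequent-depth ratio: y₂/y₁ = ½[√(1 + 8Fr₁²) − 1] = ½[√61.19 − 1] = 3.41.
y₂ = 3.41 × 1.93 = 6.58 ft.
Tailwater y_tw = 4.62 ft: y_tw < y₂, so the jump is swept downstream.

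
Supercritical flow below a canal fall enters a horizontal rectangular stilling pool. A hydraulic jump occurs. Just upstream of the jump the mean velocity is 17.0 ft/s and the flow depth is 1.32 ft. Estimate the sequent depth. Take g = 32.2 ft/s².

Fr₁ = V₁/√(g·y₁) = 17.0/√(32.2×1.32) = 2.61.
By Bélanger, y₂/y₁ = ½[√(1 + 8Fr₁²) − 1] = ½[√55.39 − 1] = 3.22.
y₂ = 3.22 × 1.32 = 4.25 ft.

y₂ = 4.25 ft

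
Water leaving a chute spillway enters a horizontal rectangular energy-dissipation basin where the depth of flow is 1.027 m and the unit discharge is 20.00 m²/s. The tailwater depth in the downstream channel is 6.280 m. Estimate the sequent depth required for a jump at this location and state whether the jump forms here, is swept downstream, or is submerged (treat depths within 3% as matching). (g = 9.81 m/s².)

y₂ = 8.412 m; the jump is swept downstream

V₁ = q/y₁ = 20.00/1.027 = 19.47 m/s. Fr₁ = V₁/√(g·y₁) = 19.47/√(9.81×1.027) = 6.135.
Bélanger equation: y₂/y₁ = ½[√(1 + 8Fr₁²) − 1] = ½[√302.14 − 1] = 8.191.
y₂ = 8.191 × 1.027 = 8.412 m.
Tailwater y_tw = 6.280 m: y_tw < y₂, so the jump is swept downstream.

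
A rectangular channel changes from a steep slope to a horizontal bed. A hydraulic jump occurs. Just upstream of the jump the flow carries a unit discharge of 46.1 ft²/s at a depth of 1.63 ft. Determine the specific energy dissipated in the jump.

ΔE = 5.34 ft

V₁ = q/y₁ = 46.1/1.63 = 28.3 ft/s. Fr₁ = V₁/√(g·y₁) = 28.3/√(32.2×1.63) = 3.90.
Bélanger equation: y₂/y₁ = ½[√(1 + 8Fr₁²) − 1] = ½[√122.9 − 1] = 5.04.
y₂ = 5.04 × 1.63 = 8.22 ft.
Head loss: ΔE = (y₂ − y₁)³/(4y₁y₂) = (8.22 − 1.63)³/(4×1.63×8.22) = 286/53.6 = 5.34 ft.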